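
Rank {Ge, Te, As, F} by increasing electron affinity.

As < Ge < Te < F

F is in period 2, group 17; Ge is in period 4, group 14; As is in period 4, group 15; Te is in period 5, group 16.
Adding an electron releases more energy for atoms nearer the top right (short of the noble gases).
Here both period and group differ, so the two effects have to be weighed against each other.
Ge > As: this pair runs against the simple trend — see the exception note.
Te > Ge: period and group pull opposite ways; the across-period shift dominates (190 vs 119 kJ/mol).
F > Te: relative to Te, both the across-period and down-group shifts push F's electron affinity up.
Note the exception: Ge has a higher electron affinity than As, contrary to the simple trend — adding an electron to As's half-filled 4p³ is unfavourable, so Ge (4p²) has the more exothermic EA.
Approximate values (kJ/mol): F 328, Ge 119, As 78, Te 190.
So from lowest to highest: As < Ge < Te < F.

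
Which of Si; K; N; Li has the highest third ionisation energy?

Li

IE_3 is the cost of taking one more electron from the +2 cation: Si²⁺ still has 2 valence electrons; K²⁺ is already 1 electron into the core; N²⁺ still has 3 valence electrons; Li²⁺ is already 1 electron into the core.
Usually core removal costs more than valence removal, but here the competition is close: a tightly held n=2 valence electron can cost more to remove than an n=3 core electron, so the actual values have to decide it.
Valence configurations: Si²⁺ [Ne]3s², N²⁺ [He]2s²2p¹.
Tabulated IE_3 (kJ/mol): Si 3232, K 4420, N 4578, Li 11815.
Hence IE_3: Si < K < N < Li.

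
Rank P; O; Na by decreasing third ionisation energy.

Na > O > P

The third ionization energy removes an electron from the +2 ion. For each element: P²⁺ still has 3 valence electrons; O²⁺ still has 4 valence electrons; Na²⁺ is already 1 electron into the core.
Breaking into a closed-shell core is much more expensive than removing a leftover valence electron — Na has the largest IE_3 here.
Valence configurations: P²⁺ [Ne]3s²3p¹, O²⁺ [He]2s²2p².
Approximate IE_3 values (kJ/mol): P 2914, O 5300, Na 6910.
Putting it together, IE_3: P < O < Na.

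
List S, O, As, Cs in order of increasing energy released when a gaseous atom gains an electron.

Cs, As, O, S

O is in period 2, group 16; S is in period 3, group 16; As is in period 4, group 15; Cs is in period 6, group 1.
Atoms with high Z_eff and room in the valence shell (especially the halogens) have the most exothermic electron affinities.
These span different periods and groups, so the two trends combine.
As > Cs: both effects reinforce here, so As is clearly the higher of the two.
O > As: relative to As, both the across-period and down-group shifts push O's electron affinity up.
S > O: this pair runs against the simple trend — see the exception note.
Note the exception: S has a higher electron affinity than O, contrary to the simple trend — the compact 2p subshell of O repels the added electron more than S's larger 3p does.
Tabulated electron affinity (kJ/mol): O 141, S 200, As 78, Cs 46.
So from lowest to highest: Cs < As < O < S.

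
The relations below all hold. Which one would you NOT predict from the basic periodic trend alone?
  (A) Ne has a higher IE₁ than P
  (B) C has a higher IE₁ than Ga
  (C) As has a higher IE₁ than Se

(C)

The general trend: IE₁ increases across a period and decreases down a group.
(A) Ne (period 2, group 18) vs P (period 3, group 15): the stated order agrees with the simple trend.
(B) C (period 2, group 14) vs Ga (period 4, group 13): the stated order agrees with the simple trend.
(C) As (period 4, group 15) vs Se (period 4, group 16): the stated order contradicts the simple trend.
The exception is (C): Se (4p⁴) ionizes more easily than half-filled As (4p³).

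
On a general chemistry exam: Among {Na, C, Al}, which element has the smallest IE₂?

Al

IE_2 is the cost of taking one more electron from the +1 cation: Na⁺ is the bare [Ne] core; C⁺ still has 3 valence electrons; Al⁺ still has 2 valence electrons.
Breaking into a closed-shell core is much more expensive than removing a leftover valence electron — Na has the largest IE_2 here.
Valence configurations: C⁺ [He]2s²2p¹, Al⁺ [Ne]3s².
Approximate IE_2 values (kJ/mol): Na 4562, C 2353, Al 1817.
So the second ionization energies run Al < C < Na.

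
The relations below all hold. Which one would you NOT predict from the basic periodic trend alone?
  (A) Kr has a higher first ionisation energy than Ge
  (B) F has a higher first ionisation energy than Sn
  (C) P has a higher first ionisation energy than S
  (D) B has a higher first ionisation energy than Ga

(C)

The general trend: first ionisation energy increases across a period and decreases down a group.
(A) Kr (period 4, group 18) vs Ge (period 4, group 14): the stated order agrees with the simple trend.
(B) F (period 2, group 17) vs Sn (period 5, group 14): the stated order agrees with the simple trend.
(C) P (period 3, group 15) vs S (period 3, group 16): the stated order contradicts the simple trend.
(D) B (period 2, group 13) vs Ga (period 4, group 13): the stated order agrees with the simple trend.
The exception is (C): S (3p⁴) ionizes more easily than half-filled P (3p³) because the paired 3p electron in S is pushed out by e⁻–e⁻ repulsion.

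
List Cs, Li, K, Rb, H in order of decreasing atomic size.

Cs, Rb, K, Li, H

H is in period 1, group 1; Li is in period 2, group 1; K is in period 4, group 1; Rb is in period 5, group 1; Cs is in period 6, group 1.
Atomic radius shrinks across a period as nuclear charge pulls the same shell inward, and grows down a group as new shells are added.
All are in group 1, so atomic radius increases down the group.
So from largest to smallest: Cs > Rb > K > Li > H.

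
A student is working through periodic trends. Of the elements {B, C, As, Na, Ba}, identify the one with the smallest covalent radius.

C

B is in period 2, group 13; C is in period 2, group 14; Na is in period 3, group 1; As is in period 4, group 15; Ba is in period 6, group 2.
Radius decreases left→right (rising Z_eff, same n) and increases top→bottom (higher n).
Neither a single period nor a single group — weigh both effects.
B > C: B lies to the left of C in period 2, so the across-period effect alone puts B larger.
As > B: period and group pull opposite ways; the down-group shift dominates (121 vs 85 pm).
Na > As: period and group pull opposite ways; the across-period shift dominates (155 vs 121 pm).
Ba > Na: the two effects oppose for this pair; the down-group effect wins (196 vs 155 pm).
For reference (pm): B 85, C 75, Na 155, As 121, Ba 196.
The smallest covalent radius among these belongs to C.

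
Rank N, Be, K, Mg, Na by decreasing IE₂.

Na > K > N > Be > Mg

Consider each +1 ion: N⁺ still has 4 valence electrons; Be⁺ still has 1 valence electron; K⁺ is the bare [Ar] core; Mg⁺ still has 1 valence electron; Na⁺ is the bare [Ne] core.
Pulling an electron out of a noble-gas core costs far more than removing a remaining valence electron, so K and Na sit at the high end of IE_2.
Valence configurations: N⁺ [He]2s²2p², Be⁺ [He]2s¹, Mg⁺ [Ne]3s¹.
Tabulated IE_2 (kJ/mol): N 2856, Be 1757, K 3052, Mg 1451, Na 4562.
Putting it together, IE_2: Mg < Be < N < K < Na.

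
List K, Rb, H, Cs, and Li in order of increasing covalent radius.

H is in period 1, group 1; Li is in period 2, group 1; K is in period 4, group 1; Rb is in period 5, group 1; Cs is in period 6, group 1.
Atomic radius shrinks across a period as nuclear charge pulls the same shell inward, and grows down a group as new shells are added.
All are in group 1, so atomic radius increases down the group.
So from smallest to largest: H < Li < K < Rb < Cs.

H < Li < K < Rb < Cs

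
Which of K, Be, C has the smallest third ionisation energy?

K

The third ionization energy removes an electron from the +2 ion. For each element: K²⁺ is already 1 electron into the core; Be²⁺ is the bare [He] core; C²⁺ still has 2 valence electrons.
Usually core removal costs more than valence removal, but here the competition is close: a tightly held n=2 valence electron can cost more to remove than an n=3 core electron, so the actual values have to decide it.
Approximate IE_3 values (kJ/mol): K 4420, Be 14849, C 4620.
Overall IE_3 order: K < C < Be.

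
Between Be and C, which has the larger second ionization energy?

The second ionization energy removes an electron from the +1 ion. For each element: Be⁺ still has 1 valence electron; C⁺ still has 3 valence electrons.
All are still removing valence electrons, so compare the +1 ions as you would atoms: IE_2 generally rises across a period (higher Z_eff) and falls down a group (larger shell), subject to the usual subshell exceptions.
Valence configurations: Be⁺ [He]2s¹, C⁺ [He]2s²2p¹.
Approximate IE_2 values (kJ/mol): Be 1757, C 2353.
Putting it together, IE_2: Be < C.

C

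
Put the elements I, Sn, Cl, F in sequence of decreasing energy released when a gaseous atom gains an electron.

F is in period 2, group 17; Cl is in period 3, group 17; Sn is in period 5, group 14; I is in period 5, group 17.
EA tends to increase across a period and decrease down a group, though the pattern is less regular than for IE or radius.
Neither a single period nor a single group — weigh both effects.
I > Sn: I lies to the right of Sn in period 5, so the across-period effect alone puts I higher.
F > I: F sits above I in group 17, so the down-group effect alone puts F higher.
Cl > F: this pair runs against the simple trend — see the exception note.
Note the exception: Cl has a higher electron affinity than F, contrary to the simple trend — F's small 2p subshell makes the incoming electron feel strong e⁻–e⁻ repulsion, so Cl actually releases more energy on gaining an electron.
Approximate values (kJ/mol): F 328, Cl 349, Sn 107, I 295.
So from highest to lowest: Cl > F > I > Sn.

Cl > F > I > Sn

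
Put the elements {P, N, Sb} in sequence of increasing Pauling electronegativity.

N is in period 2, group 15; P is in period 3, group 15; Sb is in period 5, group 15.
Smaller atoms with higher effective nuclear charge are more electronegative.
All are in group 15, so electronegativity increases up the group.
So from lowest to highest: Sb < P < N.

Sb < P < N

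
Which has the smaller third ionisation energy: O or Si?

Si

After 2 electrons have been removed, what remains? O²⁺ still has 4 valence electrons; Si²⁺ still has 2 valence electrons.
All are still removing valence electrons, so compare the +2 ions as you would atoms: IE_3 generally rises across a period (higher Z_eff) and falls down a group (larger shell), subject to the usual subshell exceptions.
Valence configurations: O²⁺ [He]2s²2p², Si²⁺ [Ne]3s².
Approximate IE_3 values (kJ/mol): O 5300, Si 3232.
Overall IE_3 order: Si < O.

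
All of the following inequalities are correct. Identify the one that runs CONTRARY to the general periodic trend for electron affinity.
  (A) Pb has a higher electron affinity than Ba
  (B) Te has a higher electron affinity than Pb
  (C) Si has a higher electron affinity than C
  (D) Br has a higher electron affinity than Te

The general trend: electron affinity increases across a period and decreases down a group.
(A) Pb (period 6, group 14) vs Ba (period 6, group 2): the stated order agrees with the simple trend.
(B) Te (period 5, group 16) vs Pb (period 6, group 14): the stated order agrees with the simple trend.
(C) Si (period 3, group 14) vs C (period 2, group 14): the stated order contradicts the simple trend.
(D) Br (period 4, group 17) vs Te (period 5, group 16): the stated order agrees with the simple trend.
The exception is (C): Si's larger, more diffuse 3p orbitals accept an added electron slightly more readily than C's compact 2p.

(C)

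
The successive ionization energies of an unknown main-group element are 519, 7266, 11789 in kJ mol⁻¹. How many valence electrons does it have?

Look for the largest jump between consecutive ionization energies: IE2/IE1 ≈ 14.0, far larger than any earlier ratio.
That jump marks the point where a core electron is being removed. So the atom has 1 valence electron.

1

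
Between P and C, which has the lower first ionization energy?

C is in period 2, group 14; P is in period 3, group 15.
Across a period the outer electron is held more tightly (higher IE₁); down a group it sits in a higher shell, more shielded, and comes off more easily.
These sit on a diagonal, where the across-period and down-group effects partly cancel.
C > P: period and group pull opposite ways; the down-group shift dominates (1086 vs 1012 kJ/mol).
Approximate values (kJ/mol): C 1086, P 1012.
So P has the lower first ionization energy (P < C).

P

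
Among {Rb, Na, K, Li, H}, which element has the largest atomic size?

Moving right in a period, electrons are added to the same shell under a stronger nuclear pull, so atoms get smaller; moving down, a new shell is opened and atoms get larger.
All are in group 1, so atomic radius increases down the group.
The largest atomic size among these belongs to Rb.

Rb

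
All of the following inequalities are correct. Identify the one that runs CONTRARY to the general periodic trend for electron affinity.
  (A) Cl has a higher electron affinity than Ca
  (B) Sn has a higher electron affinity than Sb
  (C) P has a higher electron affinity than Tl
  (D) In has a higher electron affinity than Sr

The general trend: electron affinity increases across a period and decreases down a group.
(A) Cl (period 3, group 17) vs Ca (period 4, group 2): the stated order agrees with the simple trend.
(B) Sn (period 5, group 14) vs Sb (period 5, group 15): the stated order contradicts the simple trend.
(C) P (period 3, group 15) vs Tl (period 6, group 13): the stated order agrees with the simple trend.
(D) In (period 5, group 13) vs Sr (period 5, group 2): the stated order agrees with the simple trend.
The exception is (B): adding an electron to Sb's half-filled 5p³ is unfavourable, so Sn has the more exothermic EA.

(B)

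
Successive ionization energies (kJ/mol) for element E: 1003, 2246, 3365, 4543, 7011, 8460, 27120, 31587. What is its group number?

Look for the largest jump between consecutive ionization energies: IE7/IE6 ≈ 3.2, far larger than any earlier ratio.
That jump marks the point where a core electron is being removed. So the atom has 6 valence electrons.
A main-group element with 6 valence electrons is in group 16.

Group 16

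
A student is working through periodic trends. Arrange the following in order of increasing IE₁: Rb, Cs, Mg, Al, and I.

Cs < Rb < Al < Mg < I

Mg is in period 3, group 2; Al is in period 3, group 13; Rb is in period 5, group 1; I is in period 5, group 17; Cs is in period 6, group 1.
First ionization energy rises across a period (greater Z_eff holds electrons more tightly) and falls down a group (valence electrons are farther from the nucleus).
Here both period and group differ, so the two effects have to be weighed against each other.
Rb > Cs: Rb sits above Cs in group 1, so the down-group effect alone puts Rb higher.
Al > Rb: relative to Rb, both the across-period and down-group shifts push Al's first ionization energy up.
Mg > Al: this pair runs against the simple trend — see the exception note.
I > Mg: the two effects oppose for this pair; the across-period effect wins (1008 vs 738 kJ/mol).
Note the exception: Mg has a higher first ionization energy than Al, contrary to the simple trend — Al's single 3p electron is easier to remove than one from Mg's filled 3s².
Approximate values (kJ/mol): Mg 738, Al 578, Rb 403, I 1008, Cs 376.
So from lowest to highest: Cs < Rb < Al < Mg < I.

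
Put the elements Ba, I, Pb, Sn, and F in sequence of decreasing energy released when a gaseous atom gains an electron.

F is in period 2, group 17; Sn is in period 5, group 14; I is in period 5, group 17; Ba is in period 6, group 2; Pb is in period 6, group 14.
Electron affinity generally becomes more exothermic across a period toward the halogens and less exothermic down a group.
Here both period and group differ, so the two effects have to be weighed against each other.
Pb > Ba: both are in period 6; the period trend gives Pb the larger value.
Sn > Pb: Sn sits above Pb in group 14, so the down-group effect alone puts Sn higher.
I > Sn: I lies to the right of Sn in period 5, so the across-period effect alone puts I higher.
F > I: F sits above I in group 17, so the down-group effect alone puts F higher.
For reference (kJ/mol): F 328, Sn 107, I 295, Ba 14, Pb 35.
So from highest to lowest: F > I > Sn > Pb > Ba.

F > I > Sn > Pb > Ba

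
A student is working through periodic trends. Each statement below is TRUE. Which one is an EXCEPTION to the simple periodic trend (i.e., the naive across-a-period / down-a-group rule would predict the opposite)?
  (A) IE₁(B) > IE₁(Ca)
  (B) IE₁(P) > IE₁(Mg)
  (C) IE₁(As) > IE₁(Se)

(C)

The general trend: IE₁ increases across a period and decreases down a group.
(A) B (period 2, group 13) vs Ca (period 4, group 2): the stated order agrees with the simple trend.
(B) P (period 3, group 15) vs Mg (period 3, group 2): the stated order agrees with the simple trend.
(C) As (period 4, group 15) vs Se (period 4, group 16): the stated order contradicts the simple trend.
The exception is (C): Se (4p⁴) ionizes more easily than half-filled As (4p³).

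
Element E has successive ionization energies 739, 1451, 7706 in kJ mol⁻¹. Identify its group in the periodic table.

Look for the largest jump between consecutive ionization energies: IE3/IE2 ≈ 5.3, far larger than any earlier ratio.
That jump marks the point where a core electron is being removed. So the atom has 2 valence electrons.
A main-group element with 2 valence electrons is in group 2.

Group 2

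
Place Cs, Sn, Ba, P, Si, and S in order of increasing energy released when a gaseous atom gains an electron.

Si is in period 3, group 14; P is in period 3, group 15; S is in period 3, group 16; Sn is in period 5, group 14; Cs is in period 6, group 1; Ba is in period 6, group 2.
Atoms with high Z_eff and room in the valence shell (especially the halogens) have the most exothermic electron affinities.
Here both period and group differ, so the two effects have to be weighed against each other.
Cs > Ba: this pair runs against the simple trend — see the exception note.
P > Cs: relative to Cs, both the across-period and down-group shifts push P's electron affinity up.
Sn > P: this pair runs against the simple trend — see the exception note.
Si > Sn: they share group 14; the group trend gives Si the larger value.
S > Si: both are in period 3; the period trend gives S the larger value.
Note the exception: Cs has a higher electron affinity than Ba, contrary to the simple trend — adding an electron to Ba (ns²) has to open a new, higher-energy np subshell, which is unfavourable.
Note the exception: Sn has a higher electron affinity than P, contrary to the simple trend — adding an electron to P's half-filled np³ subshell costs electron-pairing energy.
Note the exception: Si has a higher electron affinity than P, contrary to the simple trend — adding an electron to P's half-filled 3p³ is unfavourable, so Si (3p²) has the more exothermic EA.
For reference (kJ/mol): Si 134, P 72, S 200, Sn 107, Cs 46, Ba 14.
So from lowest to highest: Ba < Cs < P < Sn < Si < S.

Ba < Cs < P < Sn < Si < S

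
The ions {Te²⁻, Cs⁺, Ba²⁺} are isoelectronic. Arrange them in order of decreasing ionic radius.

All of these have 54 electrons, so size is governed by nuclear charge alone: the more protons, the stronger the pull on the same electron cloud, and the smaller the ion.
Nuclear charges: Ba²⁺ (Z=56), Cs⁺ (Z=55), Te²⁻ (Z=52).
Largest to smallest: Te²⁻ > Cs⁺ > Ba²⁺.

Te²⁻ > Cs⁺ > Ba²⁺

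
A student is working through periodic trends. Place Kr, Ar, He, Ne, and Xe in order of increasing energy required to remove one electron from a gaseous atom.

He is in period 1, group 18; Ne is in period 2, group 18; Ar is in period 3, group 18; Kr is in period 4, group 18; Xe is in period 5, group 18.
Removing the outermost electron gets harder across a period and easier down a group.
All are in group 18, so first ionization energy increases up the group.
So from lowest to highest: Xe < Kr < Ar < Ne < He.

Xe < Kr < Ar < Ne < He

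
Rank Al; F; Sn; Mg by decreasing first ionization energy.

F is in period 2, group 17; Mg is in period 3, group 2; Al is in period 3, group 13; Sn is in period 5, group 14.
Removing the outermost electron gets harder across a period and easier down a group.
Here both period and group differ, so the two effects have to be weighed against each other.
Sn > Al: period and group pull opposite ways; the across-period shift dominates (709 vs 578 kJ/mol).
Mg > Sn: period and group pull opposite ways; the down-group shift dominates (738 vs 709 kJ/mol).
F > Mg: both effects reinforce here, so F is clearly the higher of the two.
Note the exception: Mg has a higher first ionization energy than Al, contrary to the simple trend — Al's single 3p electron is easier to remove than one from Mg's filled 3s².
Tabulated first ionization energy (kJ/mol): F 1681, Mg 738, Al 578, Sn 709.
So from highest to lowest: F > Mg > Sn > Al.

F > Mg > Sn > Al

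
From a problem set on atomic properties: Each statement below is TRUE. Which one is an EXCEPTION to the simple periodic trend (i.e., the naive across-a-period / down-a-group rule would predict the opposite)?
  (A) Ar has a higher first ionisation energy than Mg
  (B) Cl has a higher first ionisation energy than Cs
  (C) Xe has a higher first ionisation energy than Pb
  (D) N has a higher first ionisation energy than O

(D)

The general trend: first ionisation energy increases across a period and decreases down a group.
(A) Ar (period 3, group 18) vs Mg (period 3, group 2): the stated order agrees with the simple trend.
(B) Cl (period 3, group 17) vs Cs (period 6, group 1): the stated order agrees with the simple trend.
(C) Xe (period 5, group 18) vs Pb (period 6, group 14): the stated order agrees with the simple trend.
(D) N (period 2, group 15) vs O (period 2, group 16): the stated order contradicts the simple trend.
The exception is (D): pairing an electron in O's 2p⁴ costs repulsion energy, so O ionizes more easily than half-filled N (2p³).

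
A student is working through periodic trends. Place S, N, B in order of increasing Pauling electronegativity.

B, S, N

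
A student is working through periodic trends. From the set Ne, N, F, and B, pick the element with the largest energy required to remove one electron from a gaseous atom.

B is in period 2, group 13; N is in period 2, group 15; F is in period 2, group 17; Ne is in period 2, group 18.
Across a period the outer electron is held more tightly (higher IE₁); down a group it sits in a higher shell, more shielded, and comes off more easily.
All lie in period 2, so first ionization energy increases left to right.
The largest energy required to remove one electron from a gaseous atom among these belongs to Ne.

Ne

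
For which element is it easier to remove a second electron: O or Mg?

Mg

After 1 electron has been removed, what remains? O⁺ still has 5 valence electrons; Mg⁺ still has 1 valence electron.
All are still removing valence electrons, so compare the +1 ions as you would atoms: IE_2 generally rises across a period (higher Z_eff) and falls down a group (larger shell), subject to the usual subshell exceptions.
Valence configurations: O⁺ [He]2s²2p³, Mg⁺ [Ne]3s¹.
The numbers (kJ/mol): O 3388, Mg 1451.
So the second ionization energies run Mg < O.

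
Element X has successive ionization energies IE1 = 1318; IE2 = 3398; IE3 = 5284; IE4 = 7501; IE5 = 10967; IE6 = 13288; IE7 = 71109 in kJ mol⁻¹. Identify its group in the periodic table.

Group 16

Look for the largest jump between consecutive ionization energies: IE7/IE6 ≈ 5.4, far larger than any earlier ratio.
That jump marks the point where a core electron is being removed. So the atom has 6 valence electrons.
A main-group element with 6 valence electrons is in group 16.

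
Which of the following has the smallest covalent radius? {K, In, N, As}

N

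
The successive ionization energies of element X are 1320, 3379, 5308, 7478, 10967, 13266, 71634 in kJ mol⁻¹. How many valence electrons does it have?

Look for the largest jump between consecutive ionization energies: IE7/IE6 ≈ 5.4, far larger than any earlier ratio.
That jump marks the point where a core electron is being removed. So the atom has 6 valence electrons.

6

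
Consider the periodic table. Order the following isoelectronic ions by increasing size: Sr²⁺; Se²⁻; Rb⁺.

All of these have 36 electrons, so size is governed by nuclear charge alone: the more protons, the stronger the pull on the same electron cloud, and the smaller the ion.
Nuclear charges: Sr²⁺ (Z=38), Rb⁺ (Z=37), Se²⁻ (Z=34).
Smallest to largest: Sr²⁺ < Rb⁺ < Se²⁻.

Sr²⁺, Rb⁺, Se²⁻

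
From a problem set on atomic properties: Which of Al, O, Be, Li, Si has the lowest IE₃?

Al

IE_3 is the cost of taking one more electron from the +2 cation: Al²⁺ still has 1 valence electron; O²⁺ still has 4 valence electrons; Be²⁺ is the bare [He] core; Li²⁺ is already 1 electron into the core; Si²⁺ still has 2 valence electrons.
Pulling an electron out of a noble-gas core costs far more than removing a remaining valence electron, so Li and Be sit at the high end of IE_3.
Valence configurations: Al²⁺ [Ne]3s¹, O²⁺ [He]2s²2p², Si²⁺ [Ne]3s².
The numbers (kJ/mol): Al 2745, O 5300, Be 14849, Li 11815, Si 3232.
Hence IE_3: Al < Si < O < Li < Be.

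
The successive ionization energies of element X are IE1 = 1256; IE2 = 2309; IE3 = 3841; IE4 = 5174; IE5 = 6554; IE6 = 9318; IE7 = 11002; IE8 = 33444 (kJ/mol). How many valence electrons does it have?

Look for the largest jump between consecutive ionization energies: IE8/IE7 ≈ 3.0, far larger than any earlier ratio.
That jump marks the point where a core electron is being removed. So the atom has 7 valence electrons.

7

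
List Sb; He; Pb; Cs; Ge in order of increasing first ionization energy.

Cs < Pb < Ge < Sb < He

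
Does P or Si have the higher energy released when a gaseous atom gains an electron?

Si

Si is in period 3, group 14; P is in period 3, group 15.
Electron affinity generally becomes more exothermic across a period toward the halogens and less exothermic down a group.
All lie in period 3; the across-period trend (electron affinity increases left to right) applies, with the exception below.
Note the exception: Si has a higher electron affinity than P, contrary to the simple trend — adding an electron to P's half-filled 3p³ is unfavourable, so Si (3p²) has the more exothermic EA.
For reference (kJ/mol): Si 134, P 72.
So Si has the higher energy released when a gaseous atom gains an electron (Si > P).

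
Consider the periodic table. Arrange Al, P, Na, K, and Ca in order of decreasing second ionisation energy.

Na, K, P, Al, Ca

IE_2 is the cost of taking one more electron from the +1 cation: Al⁺ still has 2 valence electrons; P⁺ still has 4 valence electrons; Na⁺ is the bare [Ne] core; K⁺ is the bare [Ar] core; Ca⁺ still has 1 valence electron.
Pulling an electron out of a noble-gas core costs far more than removing a remaining valence electron, so K and Na sit at the high end of IE_2.
Valence configurations: Al⁺ [Ne]3s², P⁺ [Ne]3s²3p², Ca⁺ [Ar]4s¹.
The numbers (kJ/mol): Al 1817, P 1907, Na 4562, K 3052, Ca 1145.
Putting it together, IE_2: Ca < Al < P < K < Na.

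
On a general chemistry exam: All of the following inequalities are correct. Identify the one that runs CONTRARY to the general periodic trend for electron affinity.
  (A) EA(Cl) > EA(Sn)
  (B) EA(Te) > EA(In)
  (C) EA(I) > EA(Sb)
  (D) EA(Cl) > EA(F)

(D)

The general trend: electron affinity increases across a period and decreases down a group.
(A) Cl (period 3, group 17) vs Sn (period 5, group 14): the stated order agrees with the simple trend.
(B) Te (period 5, group 16) vs In (period 5, group 13): the stated order agrees with the simple trend.
(C) I (period 5, group 17) vs Sb (period 5, group 15): the stated order agrees with the simple trend.
(D) Cl (period 3, group 17) vs F (period 2, group 17): the stated order contradicts the simple trend.
The exception is (D): F's small 2p subshell makes the incoming electron feel strong e⁻–e⁻ repulsion, so Cl actually releases more energy on gaining an electron.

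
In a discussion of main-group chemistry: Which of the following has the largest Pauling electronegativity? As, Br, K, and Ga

K is in period 4, group 1; Ga is in period 4, group 13; As is in period 4, group 15; Br is in period 4, group 17.
EN rises left→right (higher Z_eff, smaller atoms) and falls top→bottom (larger, more shielded atoms).
All lie in period 4, so electronegativity increases left to right.
The largest Pauling electronegativity among these belongs to Br.

Br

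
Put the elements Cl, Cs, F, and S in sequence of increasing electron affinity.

F is in period 2, group 17; S is in period 3, group 16; Cl is in period 3, group 17; Cs is in period 6, group 1.
Adding an electron releases more energy for atoms nearer the top right (short of the noble gases).
Neither a single period nor a single group — weigh both effects.
S > Cs: relative to Cs, both the across-period and down-group shifts push S's electron affinity up.
F > S: both effects reinforce here, so F is clearly the higher of the two.
Cl > F: this pair runs against the simple trend — see the exception note.
Note the exception: Cl has a higher electron affinity than F, contrary to the simple trend — F's small 2p subshell makes the incoming electron feel strong e⁻–e⁻ repulsion, so Cl actually releases more energy on gaining an electron.
Approximate values (kJ/mol): F 328, S 200, Cl 349, Cs 46.
So from lowest to highest: Cs < S < F < Cl.

Cs < S < F < Cl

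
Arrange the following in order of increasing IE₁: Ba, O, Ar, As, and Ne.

O is in period 2, group 16; Ne is in period 2, group 18; Ar is in period 3, group 18; As is in period 4, group 15; Ba is in period 6, group 2.
IE₁ increases left→right with effective nuclear charge and decreases top→bottom as the valence shell moves farther out.
Neither a single period nor a single group — weigh both effects.
As > Ba: relative to Ba, both the across-period and down-group shifts push As's first ionization energy up.
O > As: relative to As, both the across-period and down-group shifts push O's first ionization energy up.
Ar > O: period and group pull opposite ways; the across-period shift dominates (1521 vs 1314 kJ/mol).
Ne > Ar: they share group 18; the group trend gives Ne the larger value.
Tabulated first ionization energy (kJ/mol): O 1314, Ne 2081, Ar 1521, As 947, Ba 503.
So from lowest to highest: Ba < As < O < Ar < Ne.

Ba < As < O < Ar < Ne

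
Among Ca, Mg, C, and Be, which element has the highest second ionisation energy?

C

IE_2 is the cost of taking one more electron from the +1 cation: Ca⁺ still has 1 valence electron; Mg⁺ still has 1 valence electron; C⁺ still has 3 valence electrons; Be⁺ still has 1 valence electron.
All are still removing valence electrons, so compare the +1 ions as you would atoms: IE_2 generally rises across a period (higher Z_eff) and falls down a group (larger shell), subject to the usual subshell exceptions.
Valence configurations: Ca⁺ [Ar]4s¹, Mg⁺ [Ne]3s¹, C⁺ [He]2s²2p¹, Be⁺ [He]2s¹.
The numbers (kJ/mol): Ca 1145, Mg 1451, C 2353, Be 1757.
Hence IE_2: Ca < Mg < Be < C.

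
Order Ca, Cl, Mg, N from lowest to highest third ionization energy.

Cl < N < Ca < Mg

The third ionization energy removes an electron from the +2 ion. For each element: Ca²⁺ is the bare [Ar] core; Cl²⁺ still has 5 valence electrons; Mg²⁺ is the bare [Ne] core; N²⁺ still has 3 valence electrons.
Breaking into a closed-shell core is much more expensive than removing a leftover valence electron — Ca and Mg have the largest IE_3 here.
Valence configurations: Cl²⁺ [Ne]3s²3p³, N²⁺ [He]2s²2p¹.
Approximate IE_3 values (kJ/mol): Ca 4912, Cl 3822, Mg 7733, N 4578.
So the third ionization energies run Cl < N < Ca < Mg.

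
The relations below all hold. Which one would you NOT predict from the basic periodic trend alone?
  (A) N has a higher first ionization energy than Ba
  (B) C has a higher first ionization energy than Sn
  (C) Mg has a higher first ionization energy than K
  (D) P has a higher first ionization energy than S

(D)

The general trend: first ionization energy increases across a period and decreases down a group.
(A) N (period 2, group 15) vs Ba (period 6, group 2): the stated order agrees with the simple trend.
(B) C (period 2, group 14) vs Sn (period 5, group 14): the stated order agrees with the simple trend.
(C) Mg (period 3, group 2) vs K (period 4, group 1): the stated order agrees with the simple trend.
(D) P (period 3, group 15) vs S (period 3, group 16): the stated order contradicts the simple trend.
The exception is (D): S (3p⁴) ionizes more easily than half-filled P (3p³) because the paired 3p electron in S is pushed out by e⁻–e⁻ repulsion.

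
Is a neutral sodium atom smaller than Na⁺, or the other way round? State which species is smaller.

Forming Na⁺ removes 1 electron from Na. Fewer electrons for the same nuclear charge means less shielding and a higher Z_eff on the remaining electrons, and for main-group metals the entire outer shell is lost.
A cation is smaller than its parent atom: Na⁺ < Na.

Na⁺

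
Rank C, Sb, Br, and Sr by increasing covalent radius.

C, Br, Sb, Sr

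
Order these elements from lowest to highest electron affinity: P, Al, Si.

Al is in period 3, group 13; Si is in period 3, group 14; P is in period 3, group 15.
EA tends to increase across a period and decrease down a group, though the pattern is less regular than for IE or radius.
All lie in period 3; the across-period trend (electron affinity increases left to right) applies, with the exception below.
Note the exception: Si has a higher electron affinity than P, contrary to the simple trend — adding an electron to P's half-filled 3p³ is unfavourable, so Si (3p²) has the more exothermic EA.
Tabulated electron affinity (kJ/mol): Al 42, Si 134, P 72.
So from lowest to highest: Al < P < Si.

Al, P, Si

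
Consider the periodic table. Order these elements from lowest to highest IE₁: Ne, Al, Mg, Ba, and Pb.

IE₁ increases left→right with effective nuclear charge and decreases top→bottom as the valence shell moves farther out.
Here both period and group differ, so the two effects have to be weighed against each other.
Al > Ba: relative to Ba, both the across-period and down-group shifts push Al's first ionization energy up.
Pb > Al: period and group pull opposite ways; the across-period shift dominates (716 vs 578 kJ/mol).
Mg > Pb: period and group pull opposite ways; the down-group shift dominates (738 vs 716 kJ/mol).
Ne > Mg: both effects reinforce here, so Ne is clearly the higher of the two.
Note the exception: Mg has a higher first ionization energy than Al, contrary to the simple trend — Al's single 3p electron is easier to remove than one from Mg's filled 3s².
Approximate values (kJ/mol): Ne 2081, Mg 738, Al 578, Ba 503, Pb 716.
So from lowest to highest: Ba < Al < Pb < Mg < Ne.

Ba < Al < Pb < Mg < Ne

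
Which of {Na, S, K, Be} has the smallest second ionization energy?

After 1 electron has been removed, what remains? Na⁺ is the bare [Ne] core; S⁺ still has 5 valence electrons; K⁺ is the bare [Ar] core; Be⁺ still has 1 valence electron.
Pulling an electron out of a noble-gas core costs far more than removing a remaining valence electron, so K and Na sit at the high end of IE_2.
Valence configurations: S⁺ [Ne]3s²3p³, Be⁺ [He]2s¹.
Approximate IE_2 values (kJ/mol): Na 4562, S 2252, K 3052, Be 1757.
Hence IE_2: Be < S < K < Na.

Be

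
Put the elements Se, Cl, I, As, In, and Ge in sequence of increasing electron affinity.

In, As, Ge, Se, I, Cl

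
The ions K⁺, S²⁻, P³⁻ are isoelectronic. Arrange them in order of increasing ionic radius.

K⁺ < S²⁻ < P³⁻

All of these have 18 electrons, so size is governed by nuclear charge alone: the more protons, the stronger the pull on the same electron cloud, and the smaller the ion.
Nuclear charges: K⁺ (Z=19), S²⁻ (Z=16), P³⁻ (Z=15).
Smallest to largest: K⁺ < S²⁻ < P³⁻.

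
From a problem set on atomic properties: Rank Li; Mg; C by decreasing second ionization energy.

Li > C > Mg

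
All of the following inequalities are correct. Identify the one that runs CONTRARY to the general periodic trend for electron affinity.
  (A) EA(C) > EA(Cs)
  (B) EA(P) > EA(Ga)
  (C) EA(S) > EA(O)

(C)

The general trend: electron affinity increases across a period and decreases down a group.
(A) C (period 2, group 14) vs Cs (period 6, group 1): the stated order agrees with the simple trend.
(B) P (period 3, group 15) vs Ga (period 4, group 13): the stated order agrees with the simple trend.
(C) S (period 3, group 16) vs O (period 2, group 16): the stated order contradicts the simple trend.
The exception is (C): the compact 2p subshell of O repels the added electron more than S's larger 3p does.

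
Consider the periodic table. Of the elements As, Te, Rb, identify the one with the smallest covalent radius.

Radius decreases left→right (rising Z_eff, same n) and increases top→bottom (higher n).
These span different periods and groups, so the two trends combine.
Te > As: the two effects oppose for this pair; the down-group effect wins (136 vs 121 pm).
Rb > Te: Rb lies to the left of Te in period 5, so the across-period effect alone puts Rb larger.
Tabulated atomic radius (pm): As 121, Rb 210, Te 136.
The smallest covalent radius among these belongs to As.

As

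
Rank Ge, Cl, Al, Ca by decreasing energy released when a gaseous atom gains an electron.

Adding an electron releases more energy for atoms nearer the top right (short of the noble gases).
Here both period and group differ, so the two effects have to be weighed against each other.
Al > Ca: both effects reinforce here, so Al is clearly the higher of the two.
Ge > Al: the two effects oppose for this pair; the across-period effect wins (119 vs 42 kJ/mol).
Cl > Ge: relative to Ge, both the across-period and down-group shifts push Cl's electron affinity up.
Tabulated electron affinity (kJ/mol): Al 42, Cl 349, Ca 2, Ge 119.
So from highest to lowest: Cl > Ge > Al > Ca.

Cl > Ge > Al > Ca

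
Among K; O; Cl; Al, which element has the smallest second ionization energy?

Al

The second ionization energy removes an electron from the +1 ion. For each element: K⁺ is the bare [Ar] core; O⁺ still has 5 valence electrons; Cl⁺ still has 6 valence electrons; Al⁺ still has 2 valence electrons.
Usually core removal costs more than valence removal, but here the competition is close: a tightly held n=2 valence electron can cost more to remove than an n=3 core electron, so the actual values have to decide it.
Valence configurations: O⁺ [He]2s²2p³, Cl⁺ [Ne]3s²3p⁴, Al⁺ [Ne]3s².
Approximate IE_2 values (kJ/mol): K 3052, O 3388, Cl 2298, Al 1817.
So the second ionization energies run Al < Cl < K < O.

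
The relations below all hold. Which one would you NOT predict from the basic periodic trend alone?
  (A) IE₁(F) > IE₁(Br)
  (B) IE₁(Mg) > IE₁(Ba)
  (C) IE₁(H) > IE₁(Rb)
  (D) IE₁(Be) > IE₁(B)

(D)

The general trend: first ionization energy increases across a period and decreases down a group.
(A) F (period 2, group 17) vs Br (period 4, group 17): the stated order agrees with the simple trend.
(B) Mg (period 3, group 2) vs Ba (period 6, group 2): the stated order agrees with the simple trend.
(C) H (period 1, group 1) vs Rb (period 5, group 1): the stated order agrees with the simple trend.
(D) Be (period 2, group 2) vs B (period 2, group 13): the stated order contradicts the simple trend.
The exception is (D): removing B's lone 2p electron is easier than breaking Be's filled 2s².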